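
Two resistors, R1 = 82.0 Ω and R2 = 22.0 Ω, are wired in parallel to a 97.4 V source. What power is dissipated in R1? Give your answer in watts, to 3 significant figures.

Every branch has 97.4 V across it, so for R1 the power is simply V²/R.
P_R1 = V² / R1 = (97.4)² / 82.0 Ω = 115.7 W

116 W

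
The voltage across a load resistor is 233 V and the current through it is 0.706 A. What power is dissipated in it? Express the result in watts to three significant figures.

164 W

With V and I both given, power follows immediately from P = V I.
P = 233 V × 0.7060 A = 164.5 W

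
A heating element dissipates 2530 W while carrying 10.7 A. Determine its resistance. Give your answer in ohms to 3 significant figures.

22.1 Ω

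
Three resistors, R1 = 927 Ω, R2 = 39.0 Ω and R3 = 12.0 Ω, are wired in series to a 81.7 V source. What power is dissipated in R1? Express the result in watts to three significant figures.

6.47 W

In a series string the same current flows through every resistor — find that current, then P = I²R for the one we want.
R_total = 927 + 39.0 + 12.0 = 978.0 Ω
I = V / R_total = 81.7 / 978.0 = 0.08354 A
P_R1 = I² × R1 = (0.08354)² × 927 = 6.469 W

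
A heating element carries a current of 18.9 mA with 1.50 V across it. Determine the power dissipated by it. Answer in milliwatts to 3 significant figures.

28.3 mW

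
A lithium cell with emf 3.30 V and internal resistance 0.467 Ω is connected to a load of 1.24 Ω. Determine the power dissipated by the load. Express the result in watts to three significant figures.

Load and internal resistance form a series loop — compute the loop current, then the load power via I²R.
I = ε / (r + R) = 3.30 / (0.467 + 1.24) = 1.933 A
P_load = I² R = (1.933)² × 1.24 = 4.634 W

4.63 W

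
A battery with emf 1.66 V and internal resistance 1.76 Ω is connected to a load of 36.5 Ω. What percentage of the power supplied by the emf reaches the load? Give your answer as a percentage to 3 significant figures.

95.4 %

Both r and R carry the same current, so the power split is just the resistance split: η = R/(R+r).
η = R / (R + r) = 36.5 / (36.5 + 1.76) = 0.9540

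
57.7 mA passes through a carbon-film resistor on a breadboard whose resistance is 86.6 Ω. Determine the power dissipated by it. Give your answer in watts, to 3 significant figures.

Current and resistance are given, so P = I²R is the direct form.
P = (0.05770 A)² × 86.6 Ω = 0.2883 W

0.288 W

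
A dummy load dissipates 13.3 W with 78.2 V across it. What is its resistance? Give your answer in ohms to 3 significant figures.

From P = V I = I²R = V²/R, with the two given quantities we get R = V² / P.
R = (78.2)² / 13.3 = 459.8 Ω

460 Ω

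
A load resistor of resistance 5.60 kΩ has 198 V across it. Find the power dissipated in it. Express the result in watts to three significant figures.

We know the drop across the element and its resistance — P = V²/R, one step.
P = (198 V)² / 5600 Ω = 7.001 W

7.00 W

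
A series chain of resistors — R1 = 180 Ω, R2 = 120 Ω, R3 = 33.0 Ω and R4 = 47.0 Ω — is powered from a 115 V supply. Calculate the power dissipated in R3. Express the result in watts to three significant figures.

Since the resistors are in series they all carry the loop current I = V/R_total; the power in any one is I²R.
R_total = 180 + 120 + 33.0 + 47.0 = 380.0 Ω
I = V / R_total = 115 / 380.0 = 0.3026 A
P_R3 = I² × R3 = (0.3026)² × 33.0 = 3.022 W

3.02 W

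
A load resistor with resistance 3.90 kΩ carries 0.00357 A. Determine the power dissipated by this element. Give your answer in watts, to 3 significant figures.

Knowing I and R, the power is just I²R — no need to find V first.
P = (0.003570 A)² × 3900 Ω = 0.04971 W

0.0497 W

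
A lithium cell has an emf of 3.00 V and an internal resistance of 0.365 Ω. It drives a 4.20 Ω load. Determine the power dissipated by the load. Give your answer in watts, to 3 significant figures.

With r and R in series, I = ε/(r+R); the load dissipates I²R.
I = ε / (r + R) = 3.00 / (0.365 + 4.20) = 0.6572 A
P_load = I² R = (0.6572)² × 4.20 = 1.814 W

1.81 W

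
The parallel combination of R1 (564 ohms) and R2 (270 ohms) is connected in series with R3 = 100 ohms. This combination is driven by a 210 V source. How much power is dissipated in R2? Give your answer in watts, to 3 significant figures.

68.2 W

First find R_p for the parallel pair, then treat R_p + R3 as a series loop.
R_p = (564×270)/(564+270) = 182.6 Ω
R_total = R_p + 100 = 182.6 + 100 = 282.6 Ω
I = V / R_total = 210 / 282.6 = 0.7431 A
Voltage across the parallel pair: V_p = I × R_p = 0.7431 × 182.6 = 135.7 V
R2 has V_p across it, so P = V_p²/R2.
P_R2 = (135.7)² / 270 = 68.19 W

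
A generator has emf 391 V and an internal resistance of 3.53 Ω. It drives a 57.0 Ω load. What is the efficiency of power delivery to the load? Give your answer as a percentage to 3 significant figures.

94.2 %

Efficiency is P_load / P_total. With a series r and R sharing the same I, P = I²R for each, so η = R/(R+r).
η = R / (R + r) = 57.0 / (57.0 + 3.53) = 0.9417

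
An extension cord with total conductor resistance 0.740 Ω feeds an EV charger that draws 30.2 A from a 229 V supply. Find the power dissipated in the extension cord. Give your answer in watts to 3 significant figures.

675 W

The extension cord and load are in series, so the same current flows in both; the loss is I²R_line.
The extension cord carries the full 30.2 A.
P_line = I² R_line = (30.20)² × 0.740 = 674.9 W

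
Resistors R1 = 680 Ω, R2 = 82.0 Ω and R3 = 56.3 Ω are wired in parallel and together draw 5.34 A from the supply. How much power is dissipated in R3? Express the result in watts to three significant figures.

The branches share the same voltage, but only the total current is given — find V from the equivalent resistance first.
1/R_eq = 1/680 + 1/82.0 + 1/56.3 ⇒ R_eq = 31.82 Ω
V = I_total × R_eq = 5.340 × 31.82 = 169.9 V
P_R3 = V² / R3 = (169.9)² / 56.3 = 512.8 W

513 W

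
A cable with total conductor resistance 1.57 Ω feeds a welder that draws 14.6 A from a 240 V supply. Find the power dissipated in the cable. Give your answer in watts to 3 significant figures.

Line loss is just I²R for the cable — we know both I and R_line directly.
The cable carries the full 14.6 A.
P_line = I² R_line = (14.60)² × 1.57 = 334.7 W

335 W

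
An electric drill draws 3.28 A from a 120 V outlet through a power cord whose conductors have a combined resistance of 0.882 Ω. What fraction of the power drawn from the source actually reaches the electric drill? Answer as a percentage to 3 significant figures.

The power cord carries the full 3.28 A.
P_line = I² R_line = (3.280)² × 0.882 = 9.489 W
P_source = V I = 120 × 3.280 = 393.6 W; P_load = 384.1 W
η = P_load / P_source = 384.1 / 393.6 = 0.9759

97.6 %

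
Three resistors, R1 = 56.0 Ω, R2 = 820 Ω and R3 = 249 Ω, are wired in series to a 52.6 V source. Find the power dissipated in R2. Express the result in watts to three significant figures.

The current is common to all series resistors; compute it, then apply P = I²R for the target.
R_total = 56.0 + 820 + 249 = 1125 Ω
I = V / R_total = 52.6 / 1125 = 0.04676 A
P_R2 = I² × R2 = (0.04676)² × 820 = 1.793 W

1.79 W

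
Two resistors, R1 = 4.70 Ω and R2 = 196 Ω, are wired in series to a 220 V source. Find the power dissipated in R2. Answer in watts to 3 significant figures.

Every series element carries the same I. Get I from the total resistance, then P = I² × R2.
R_total = 4.70 + 196 = 200.7 Ω
I = V / R_total = 220 / 200.7 = 1.096 A
P_R2 = I² × R2 = (1.096)² × 196 = 235.5 W

236 W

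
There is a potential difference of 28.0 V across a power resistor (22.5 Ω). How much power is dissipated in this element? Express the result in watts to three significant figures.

34.8 W

Voltage and resistance are given, so P = V²/R is the one-step route.
P = (28.0 V)² / 22.5 Ω = 34.84 W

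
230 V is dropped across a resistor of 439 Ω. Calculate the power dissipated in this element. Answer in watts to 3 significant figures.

We know the drop across the element and its resistance — P = V²/R, one step.
P = (230 V)² / 439 Ω = 120.5 W

121 W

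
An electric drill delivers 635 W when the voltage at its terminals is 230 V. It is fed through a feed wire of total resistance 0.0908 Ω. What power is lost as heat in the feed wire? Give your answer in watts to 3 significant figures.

0.692 W

Only the current and the line resistance are needed for the I²R loss.
I = P / V = 635 / 230 = 2.761 A through the feed wire.
P_line = I² R_line = (2.761)² × 0.0908 = 0.6921 W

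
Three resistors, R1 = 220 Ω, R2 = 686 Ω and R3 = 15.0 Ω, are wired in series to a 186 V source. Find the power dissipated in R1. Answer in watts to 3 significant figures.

Series elements share the same current, so find I first, then use P = I²R.
R_total = 220 + 686 + 15.0 = 921.0 Ω
I = V / R_total = 186 / 921.0 = 0.2020 A
P_R1 = I² × R1 = (0.2020)² × 220 = 8.973 W

8.97 W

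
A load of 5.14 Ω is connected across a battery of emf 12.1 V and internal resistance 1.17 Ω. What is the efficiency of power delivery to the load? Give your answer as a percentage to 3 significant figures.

81.5 %

Both r and R carry the same current, so the power split is just the resistance split: η = R/(R+r).
η = R / (R + r) = 5.14 / (5.14 + 1.17) = 0.8146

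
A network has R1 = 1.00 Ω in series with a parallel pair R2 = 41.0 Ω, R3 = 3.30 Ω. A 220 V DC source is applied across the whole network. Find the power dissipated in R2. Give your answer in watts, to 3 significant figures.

670 W

Collapse R2‖R3 to a single equivalent, reducing the network to two series elements.
R_p = (41.0×3.30)/(41.0+3.30) = 3.054 Ω
R_total = 1.00 + 3.054 = 4.054 Ω
I = V / R_total = 220 / 4.054 = 54.27 A
Voltage across the parallel pair: V_p = I × R_p = 54.27 × 3.054 = 165.7 V
R2 sees V_p directly, so P = V_p² / R2.
P_R2 = (165.7)² / 41.0 = 670.0 W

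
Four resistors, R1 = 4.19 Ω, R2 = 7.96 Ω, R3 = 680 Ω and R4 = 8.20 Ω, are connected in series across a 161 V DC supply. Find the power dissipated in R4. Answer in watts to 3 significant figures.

Series elements share the same current, so find I first, then use P = I²R.
R_total = 4.19 + 7.96 + 680 + 8.20 = 700.4 Ω
I = V / R_total = 161 / 700.4 = 0.2299 A
P_R4 = I² × R4 = (0.2299)² × 8.20 = 0.4333 W

0.433 W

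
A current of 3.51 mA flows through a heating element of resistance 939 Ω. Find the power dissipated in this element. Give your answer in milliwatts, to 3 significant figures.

11.6 mW

Current and resistance are given, so P = I²R is the direct form.
P = (0.003510 A)² × 939 Ω = 0.01157 W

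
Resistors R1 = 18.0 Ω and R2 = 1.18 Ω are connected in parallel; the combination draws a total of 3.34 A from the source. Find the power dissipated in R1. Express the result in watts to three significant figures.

Parallel branches share V, not I — compute V via R_eq, then use V²/R for the target branch.
1/R_eq = 1/18.0 + 1/1.18 ⇒ R_eq = 1.107 Ω
V = I_total × R_eq = 3.340 × 1.107 = 3.699 V
P_R1 = V² / R1 = (3.699)² / 18.0 = 0.7600 W

0.760 W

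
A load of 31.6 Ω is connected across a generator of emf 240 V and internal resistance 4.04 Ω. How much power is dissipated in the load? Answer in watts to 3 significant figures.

1430 W

With r and R in series, I = ε/(r+R); the load dissipates I²R.
I = ε / (r + R) = 240 / (4.04 + 31.6) = 6.734 A
P_load = I² R = (6.734)² × 31.6 = 1433 W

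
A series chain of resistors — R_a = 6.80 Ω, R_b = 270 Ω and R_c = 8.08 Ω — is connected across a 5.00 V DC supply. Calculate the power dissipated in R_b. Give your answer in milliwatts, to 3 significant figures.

83.2 mW

Every series element carries the same I. Get I from the total resistance, then P = I² × R_b.
R_total = 6.80 + 270 + 8.08 = 284.9 Ω
I = V / R_total = 5.00 / 284.9 = 0.01755 A
P_R_b = I² × R_b = (0.01755)² × 270 = 0.08317 W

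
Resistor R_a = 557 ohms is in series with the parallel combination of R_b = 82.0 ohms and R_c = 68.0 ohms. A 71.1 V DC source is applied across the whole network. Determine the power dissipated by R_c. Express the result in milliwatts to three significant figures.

291 mW

Reduce the parallel pair to R_p first; the network is then a simple series string.
R_p = (82.0×68.0)/(82.0+68.0) = 37.17 Ω
R_total = 557 + 37.17 = 594.2 Ω
I = V / R_total = 71.1 / 594.2 = 0.1197 A
Voltage across the parallel pair: V_p = I × R_p = 0.1197 × 37.17 = 4.448 V
R_c sees V_p directly, so P = V_p² / R_c.
P_R_c = (4.448)² / 68.0 = 0.2910 W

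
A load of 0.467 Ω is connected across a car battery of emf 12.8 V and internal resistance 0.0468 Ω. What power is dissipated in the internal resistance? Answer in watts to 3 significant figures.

29.0 W

The internal resistance carries the same current as the load; P_int = I²r.
I = ε / (r + R) = 12.8 / (0.0468 + 0.467) = 24.91 A
P_int = I² r = (24.91)² × 0.0468 = 29.05 W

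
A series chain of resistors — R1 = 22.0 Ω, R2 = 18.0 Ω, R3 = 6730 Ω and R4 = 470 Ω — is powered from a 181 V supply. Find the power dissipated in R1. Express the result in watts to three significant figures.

0.0138 W

The current is common to all series resistors; compute it, then apply P = I²R for the target.
R_total = 22.0 + 18.0 + 6730 + 470 = 7240 Ω
I = V / R_total = 181 / 7240 = 0.02500 A
P_R1 = I² × R1 = (0.02500)² × 22.0 = 0.01375 W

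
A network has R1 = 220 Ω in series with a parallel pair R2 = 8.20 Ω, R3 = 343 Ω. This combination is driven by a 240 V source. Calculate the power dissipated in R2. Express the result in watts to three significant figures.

Reduce the parallel pair to R_p first; the network is then a simple series string.
R_p = (8.20×343)/(8.20+343) = 8.009 Ω
R_total = 220 + 8.009 = 228.0 Ω
I = V / R_total = 240 / 228.0 = 1.053 A
Voltage across the parallel pair: V_p = I × R_p = 1.053 × 8.009 = 8.430 V
With V_p across R2, its power is V_p²/R2.
P_R2 = (8.430)² / 8.20 = 8.666 W

8.67 W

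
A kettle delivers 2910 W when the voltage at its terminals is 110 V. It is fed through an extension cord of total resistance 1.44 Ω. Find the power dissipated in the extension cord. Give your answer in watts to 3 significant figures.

1010 W

The extension cord and load are in series, so the same current flows in both; the loss is I²R_line.
I = P / V = 2910 / 110 = 26.45 A through the extension cord.
P_line = I² R_line = (26.45)² × 1.44 = 1008 W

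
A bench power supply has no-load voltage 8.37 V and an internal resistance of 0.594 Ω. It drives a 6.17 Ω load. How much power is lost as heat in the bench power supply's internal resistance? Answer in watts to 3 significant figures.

0.910 W

The internal resistance carries the same current as the load; P_int = I²r.
I = ε / (r + R) = 8.37 / (0.594 + 6.17) = 1.237 A
P_int = I² r = (1.237)² × 0.594 = 0.9096 W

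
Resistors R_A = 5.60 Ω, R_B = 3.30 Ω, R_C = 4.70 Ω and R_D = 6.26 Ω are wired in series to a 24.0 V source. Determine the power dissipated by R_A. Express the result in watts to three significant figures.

Every series element carries the same I. Get I from the total resistance, then P = I² × R_A.
R_total = 5.60 + 3.30 + 4.70 + 6.26 = 19.86 Ω
I = V / R_total = 24.0 / 19.86 = 1.208 A
P_R_A = I² × R_A = (1.208)² × 5.60 = 8.178 W

8.18 W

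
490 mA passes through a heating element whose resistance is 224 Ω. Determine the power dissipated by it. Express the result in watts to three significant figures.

Knowing I and R, the power is just I²R — no need to find V first.
P = (0.4900 A)² × 224 Ω = 53.78 W

53.8 W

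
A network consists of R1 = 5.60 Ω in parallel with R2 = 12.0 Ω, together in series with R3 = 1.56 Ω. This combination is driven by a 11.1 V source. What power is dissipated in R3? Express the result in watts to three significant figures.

Combine R1 and R2 into their parallel equivalent first, reducing the network to two series resistors.
R_p = (5.60×12.0)/(5.60+12.0) = 3.818 Ω
R_total = R_p + 1.56 = 3.818 + 1.56 = 5.378 Ω
I = V / R_total = 11.1 / 5.378 = 2.064 A
All the supply current flows through R3; use P = I²R3.
P_R3 = (2.064)² × 1.56 = 6.645 W

6.65 W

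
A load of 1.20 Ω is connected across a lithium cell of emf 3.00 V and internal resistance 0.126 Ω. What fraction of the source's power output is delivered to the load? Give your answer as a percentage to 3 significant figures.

90.5 %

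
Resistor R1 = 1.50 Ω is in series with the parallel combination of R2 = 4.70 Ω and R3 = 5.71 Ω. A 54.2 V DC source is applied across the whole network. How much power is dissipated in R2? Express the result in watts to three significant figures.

Collapse R2‖R3 to a single equivalent, reducing the network to two series elements.
R_p = (4.70×5.71)/(4.70+5.71) = 2.578 Ω
R_total = 1.50 + 2.578 = 4.078 Ω
I = V / R_total = 54.2 / 4.078 = 13.29 A
Voltage across the parallel pair: V_p = I × R_p = 13.29 × 2.578 = 34.26 V
R2 is across V_p, so use P = V²/R for that branch.
P_R2 = (34.26)² / 4.70 = 249.8 W

250 W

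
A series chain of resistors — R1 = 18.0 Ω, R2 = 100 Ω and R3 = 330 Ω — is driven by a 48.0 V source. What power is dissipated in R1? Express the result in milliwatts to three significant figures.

207 mW

The current is common to all series resistors; compute it, then apply P = I²R for the target.
R_total = 18.0 + 100 + 330 = 448.0 Ω
I = V / R_total = 48.0 / 448.0 = 0.1071 A
P_R1 = I² × R1 = (0.1071)² × 18.0 = 0.2066 W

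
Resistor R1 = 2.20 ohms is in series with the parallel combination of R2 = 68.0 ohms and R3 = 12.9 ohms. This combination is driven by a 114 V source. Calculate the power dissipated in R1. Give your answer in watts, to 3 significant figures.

168 W

First combine the parallel branches into one equivalent R_p, then R1 + R_p is a series pair.
R_p = (68.0×12.9)/(68.0+12.9) = 10.84 Ω
R_total = 2.20 + 10.84 = 13.04 Ω
I = V / R_total = 114 / 13.04 = 8.740 A
All the current flows through R1; use P = I²R.
P_R1 = (8.740)² × 2.20 = 168.1 W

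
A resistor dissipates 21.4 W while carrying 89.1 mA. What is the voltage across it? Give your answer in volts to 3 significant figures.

From P = V I = I²R = V²/R, with the two given quantities we get V = P / I.
V = 21.4 / 0.08910 = 240.2 V

240 V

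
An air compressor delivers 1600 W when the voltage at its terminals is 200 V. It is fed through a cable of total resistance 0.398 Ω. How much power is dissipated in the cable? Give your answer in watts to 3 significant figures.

Line loss is just I²R for the cable — we know both I and R_line directly.
I = P / V = 1600 / 200 = 8.000 A through the cable.
P_line = I² R_line = (8.000)² × 0.398 = 25.47 W

25.5 W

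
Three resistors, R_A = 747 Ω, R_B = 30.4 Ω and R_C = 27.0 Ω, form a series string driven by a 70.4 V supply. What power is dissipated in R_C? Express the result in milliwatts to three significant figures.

In a series string the same current flows through every resistor — find that current, then P = I²R for the one we want.
R_total = 747 + 30.4 + 27.0 = 804.4 Ω
I = V / R_total = 70.4 / 804.4 = 0.08752 A
P_R_C = I² × R_C = (0.08752)² × 27.0 = 0.2068 W

207 mW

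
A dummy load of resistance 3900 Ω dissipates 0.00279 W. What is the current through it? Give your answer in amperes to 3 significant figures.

The two known quantities fix the third via I = √(P / R).
I = √(0.00279 / 3900) = 0.0008458 A

0.000846 A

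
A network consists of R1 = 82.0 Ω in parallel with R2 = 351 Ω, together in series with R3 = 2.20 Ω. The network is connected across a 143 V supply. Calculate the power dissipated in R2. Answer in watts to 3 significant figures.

54.6 W

Combine R1 and R2 into their parallel equivalent first, reducing the network to two series resistors.
R_p = (82.0×351)/(82.0+351) = 66.47 Ω
R_total = R_p + 2.20 = 66.47 + 2.20 = 68.67 Ω
I = V / R_total = 143 / 68.67 = 2.082 A
Voltage across the parallel pair: V_p = I × R_p = 2.082 × 66.47 = 138.4 V
R2 sits across V_p; its power is V_p²/R.
P_R2 = (138.4)² / 351 = 54.59 W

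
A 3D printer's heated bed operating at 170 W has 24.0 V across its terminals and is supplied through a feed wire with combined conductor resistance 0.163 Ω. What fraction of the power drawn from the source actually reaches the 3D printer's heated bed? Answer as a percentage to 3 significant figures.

I = P / V = 170 / 24.0 = 7.083 A through the feed wire.
P_line = I² R_line = (7.083)² × 0.163 = 8.178 W
P_source = P_load + P_line = 170.0 + 8.178 = 178.2 W
η = P_load / P_source = 170.0 / 178.2 = 0.9541

95.4 %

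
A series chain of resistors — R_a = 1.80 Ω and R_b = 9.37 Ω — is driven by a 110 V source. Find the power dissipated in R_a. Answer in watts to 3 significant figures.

Every series element carries the same I. Get I from the total resistance, then P = I² × R_a.
R_total = 1.80 + 9.37 = 11.17 Ω
I = V / R_total = 110 / 11.17 = 9.848 A
P_R_a = I² × R_a = (9.848)² × 1.80 = 174.6 W

175 W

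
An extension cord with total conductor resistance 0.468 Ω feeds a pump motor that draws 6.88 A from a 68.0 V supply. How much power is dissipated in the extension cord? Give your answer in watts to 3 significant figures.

Only the current and the line resistance are needed for the I²R loss.
The extension cord carries the full 6.88 A.
P_line = I² R_line = (6.880)² × 0.468 = 22.15 W

22.2 W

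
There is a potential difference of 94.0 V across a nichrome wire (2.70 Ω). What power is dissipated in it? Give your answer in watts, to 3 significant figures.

We know the drop across the element and its resistance — P = V²/R, one step.
P = (94.0 V)² / 2.70 Ω = 3273 W

3270 W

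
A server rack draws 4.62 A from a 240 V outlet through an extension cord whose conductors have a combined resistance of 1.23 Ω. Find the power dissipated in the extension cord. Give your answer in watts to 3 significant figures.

The extension cord is a series resistance carrying the load current; its dissipation is I²R_line.
The extension cord carries the full 4.62 A.
P_line = I² R_line = (4.620)² × 1.23 = 26.25 W

26.3 W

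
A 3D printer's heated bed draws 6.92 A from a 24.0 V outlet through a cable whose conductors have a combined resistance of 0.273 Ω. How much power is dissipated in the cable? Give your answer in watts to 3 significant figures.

The cable is a series resistance carrying the load current; its dissipation is I²R_line.
The cable carries the full 6.92 A.
P_line = I² R_line = (6.920)² × 0.273 = 13.07 W

13.1 W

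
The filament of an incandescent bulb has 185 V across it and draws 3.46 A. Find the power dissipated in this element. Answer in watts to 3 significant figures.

Both the voltage across and the current through the element are known, so P = V I applies directly.
P = 185 V × 3.460 A = 640.1 W

640 W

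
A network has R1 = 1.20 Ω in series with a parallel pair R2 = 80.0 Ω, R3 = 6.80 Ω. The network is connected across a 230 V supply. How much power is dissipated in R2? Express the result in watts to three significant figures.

Reduce the parallel pair to R_p first; the network is then a simple series string.
R_p = (80.0×6.80)/(80.0+6.80) = 6.267 Ω
R_total = 1.20 + 6.267 = 7.467 Ω
I = V / R_total = 230 / 7.467 = 30.80 A
Voltage across the parallel pair: V_p = I × R_p = 30.80 × 6.267 = 193.0 V
R2 is across V_p, so use P = V²/R for that branch.
P_R2 = (193.0)² / 80.0 = 465.8 W

466 W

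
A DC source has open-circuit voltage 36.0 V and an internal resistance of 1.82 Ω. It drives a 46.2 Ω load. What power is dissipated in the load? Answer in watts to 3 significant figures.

26.0 W

Find the circuit current first, then P = I²R for the load (series elements share I).
I = ε / (r + R) = 36.0 / (1.82 + 46.2) = 0.7497 A
P_load = I² R = (0.7497)² × 46.2 = 25.97 W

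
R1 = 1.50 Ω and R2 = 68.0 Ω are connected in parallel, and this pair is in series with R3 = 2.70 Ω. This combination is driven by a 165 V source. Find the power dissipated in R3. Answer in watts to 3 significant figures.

4230 W

First find R_p for the parallel pair, then treat R_p + R3 as a series loop.
R_p = (1.50×68.0)/(1.50+68.0) = 1.468 Ω
R_total = R_p + 2.70 = 1.468 + 2.70 = 4.168 Ω
I = V / R_total = 165 / 4.168 = 39.59 A
R3 carries the full series current, so P = I²R.
P_R3 = (39.59)² × 2.70 = 4232 W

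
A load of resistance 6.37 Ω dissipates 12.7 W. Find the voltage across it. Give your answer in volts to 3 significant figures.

8.99 V

Rearranging the power relation for the two known quantities gives V = √(P R).
V = √(12.7 × 6.37) = 8.994 V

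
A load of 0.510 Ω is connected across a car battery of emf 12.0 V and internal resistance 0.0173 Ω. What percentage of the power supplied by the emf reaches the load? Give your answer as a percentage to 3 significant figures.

The source delivers εI, of which I²R reaches the load and I²r is lost; since I is common, η = R/(R+r).
η = R / (R + r) = 0.510 / (0.510 + 0.0173) = 0.9672

96.7 %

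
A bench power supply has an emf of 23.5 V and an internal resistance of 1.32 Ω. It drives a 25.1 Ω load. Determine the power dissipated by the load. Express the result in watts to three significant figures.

Find the circuit current first, then P = I²R for the load (series elements share I).
I = ε / (r + R) = 23.5 / (1.32 + 25.1) = 0.8895 A
P_load = I² R = (0.8895)² × 25.1 = 19.86 W

19.9 W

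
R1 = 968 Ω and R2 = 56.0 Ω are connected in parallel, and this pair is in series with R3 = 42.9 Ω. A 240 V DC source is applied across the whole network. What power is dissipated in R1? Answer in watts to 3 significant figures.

Reduce the parallel combination to a single R_p; the circuit then becomes R_p in series with the remaining resistor.
R_p = (968×56.0)/(968+56.0) = 52.94 Ω
R_total = R_p + 42.9 = 52.94 + 42.9 = 95.84 Ω
I = V / R_total = 240 / 95.84 = 2.504 A
Voltage across the parallel pair: V_p = I × R_p = 2.504 × 52.94 = 132.6 V
R1 sits across V_p; its power is V_p²/R.
P_R1 = (132.6)² / 968 = 18.16 W

18.2 W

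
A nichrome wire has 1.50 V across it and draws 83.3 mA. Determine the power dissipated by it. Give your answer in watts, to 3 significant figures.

0.125 W

V and I are known directly — P = V I, no intermediate step needed.
P = 1.50 V × 0.08330 A = 0.1250 W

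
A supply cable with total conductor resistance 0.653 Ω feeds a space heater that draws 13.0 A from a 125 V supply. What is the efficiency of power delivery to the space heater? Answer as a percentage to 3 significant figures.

The supply cable carries the full 13.0 A.
P_line = I² R_line = (13.00)² × 0.653 = 110.4 W
P_source = V I = 125 × 13.00 = 1625 W; P_load = 1515 W
η = P_load / P_source = 1515 / 1625 = 0.9321

93.2 %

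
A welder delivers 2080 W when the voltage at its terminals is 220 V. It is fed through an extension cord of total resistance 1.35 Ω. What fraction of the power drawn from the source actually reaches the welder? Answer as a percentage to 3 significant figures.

I = P / V = 2080 / 220 = 9.455 A through the extension cord.
P_line = I² R_line = (9.455)² × 1.35 = 120.7 W
P_source = P_load + P_line = 2080 + 120.7 = 2201 W
η = P_load / P_source = 2080 / 2201 = 0.9452

94.5 %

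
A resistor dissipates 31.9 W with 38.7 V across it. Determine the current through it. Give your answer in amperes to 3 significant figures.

From P = V I = I²R = V²/R, with the two given quantities we get I = P / V.
I = 31.9 / 38.7 = 0.8243 A

0.824 A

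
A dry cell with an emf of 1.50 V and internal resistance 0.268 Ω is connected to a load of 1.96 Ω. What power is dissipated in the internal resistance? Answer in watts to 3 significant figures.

The internal resistance carries the same current as the load; P_int = I²r.
I = ε / (r + R) = 1.50 / (0.268 + 1.96) = 0.6732 A
P_int = I² r = (0.6732)² × 0.268 = 0.1215 W

0.121 W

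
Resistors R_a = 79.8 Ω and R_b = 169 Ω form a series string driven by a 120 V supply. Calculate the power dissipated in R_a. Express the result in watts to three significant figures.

Series elements share the same current, so find I first, then use P = I²R.
R_total = 79.8 + 169 = 248.8 Ω
I = V / R_total = 120 / 248.8 = 0.4823 A
P_R_a = I² × R_a = (0.4823)² × 79.8 = 18.56 W

18.6 W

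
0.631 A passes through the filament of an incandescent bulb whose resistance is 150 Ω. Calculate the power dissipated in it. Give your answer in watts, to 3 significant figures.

59.7 W

With I and R stated, P = I²R applies in one step.
P = (0.6310 A)² × 150 Ω = 59.72 W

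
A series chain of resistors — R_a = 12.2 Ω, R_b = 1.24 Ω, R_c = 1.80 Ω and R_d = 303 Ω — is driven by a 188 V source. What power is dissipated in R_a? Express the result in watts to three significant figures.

Since the resistors are in series they all carry the loop current I = V/R_total; the power in any one is I²R.
R_total = 12.2 + 1.24 + 1.80 + 303 = 318.2 Ω
I = V / R_total = 188 / 318.2 = 0.5907 A
P_R_a = I² × R_a = (0.5907)² × 12.2 = 4.258 W

4.26 W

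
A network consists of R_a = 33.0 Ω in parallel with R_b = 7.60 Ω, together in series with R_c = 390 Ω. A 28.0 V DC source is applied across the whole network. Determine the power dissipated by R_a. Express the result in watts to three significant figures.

Reduce the parallel combination to a single R_p; the circuit then becomes R_p in series with the remaining resistor.
R_p = (33.0×7.60)/(33.0+7.60) = 6.177 Ω
R_total = R_p + 390 = 6.177 + 390 = 396.2 Ω
I = V / R_total = 28.0 / 396.2 = 0.07068 A
Voltage across the parallel pair: V_p = I × R_p = 0.07068 × 6.177 = 0.4366 V
Use P = V²/R for R_a with V = V_p.
P_R_a = (0.4366)² / 33.0 = 0.005776 W

0.00578 W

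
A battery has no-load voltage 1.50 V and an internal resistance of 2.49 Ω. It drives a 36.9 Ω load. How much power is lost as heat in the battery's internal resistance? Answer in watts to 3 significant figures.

0.00361 W

Internal loss is I²r, with I set by the total series resistance r+R.
I = ε / (r + R) = 1.50 / (2.49 + 36.9) = 0.03808 A
P_int = I² r = (0.03808)² × 2.49 = 0.003611 W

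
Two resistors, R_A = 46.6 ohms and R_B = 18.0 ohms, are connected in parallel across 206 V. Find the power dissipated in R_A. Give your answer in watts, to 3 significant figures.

911 W

Each parallel branch sees the full supply voltage, so P = V²/R applies directly to the target branch.
P_R_A = V² / R_A = (206)² / 46.6 Ω = 910.6 W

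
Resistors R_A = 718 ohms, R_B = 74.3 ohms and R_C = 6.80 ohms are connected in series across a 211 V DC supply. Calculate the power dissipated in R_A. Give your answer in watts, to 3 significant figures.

50.1 W

In a series string the same current flows through every resistor — find that current, then P = I²R for the one we want.
R_total = 718 + 74.3 + 6.80 = 799.1 Ω
I = V / R_total = 211 / 799.1 = 0.2640 A
P_R_A = I² × R_A = (0.2640)² × 718 = 50.06 W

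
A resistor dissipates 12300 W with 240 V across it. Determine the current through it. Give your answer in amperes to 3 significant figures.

Rearranging the power relation for the two known quantities gives I = P / V.
I = 12300 / 240 = 51.25 A

51.2 A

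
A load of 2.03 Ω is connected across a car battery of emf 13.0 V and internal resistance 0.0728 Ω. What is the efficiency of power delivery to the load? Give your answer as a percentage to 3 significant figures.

96.5 %

The source delivers εI, of which I²R reaches the load and I²r is lost; since I is common, η = R/(R+r).
η = R / (R + r) = 2.03 / (2.03 + 0.0728) = 0.9654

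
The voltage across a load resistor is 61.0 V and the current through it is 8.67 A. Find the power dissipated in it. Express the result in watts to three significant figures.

Both the voltage across and the current through the element are known, so P = V I applies directly.
P = 61.0 V × 8.670 A = 528.9 W

529 W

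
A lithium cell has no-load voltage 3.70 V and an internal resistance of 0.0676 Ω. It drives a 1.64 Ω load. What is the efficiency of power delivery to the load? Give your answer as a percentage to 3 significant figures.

The source delivers εI, of which I²R reaches the load and I²r is lost; since I is common, η = R/(R+r).
η = R / (R + r) = 1.64 / (1.64 + 0.0676) = 0.9604

96.0 %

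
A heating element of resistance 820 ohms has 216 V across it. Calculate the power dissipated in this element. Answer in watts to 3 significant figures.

56.9 W

Voltage and resistance are given, so P = V²/R is the one-step route.
P = (216 V)² / 820 Ω = 56.90 W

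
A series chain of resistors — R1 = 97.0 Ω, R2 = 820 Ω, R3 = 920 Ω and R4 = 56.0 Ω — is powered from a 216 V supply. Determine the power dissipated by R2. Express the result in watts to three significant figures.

10.7 W

Series elements share the same current, so find I first, then use P = I²R.
R_total = 97.0 + 820 + 920 + 56.0 = 1893 Ω
I = V / R_total = 216 / 1893 = 0.1141 A
P_R2 = I² × R2 = (0.1141)² × 820 = 10.68 W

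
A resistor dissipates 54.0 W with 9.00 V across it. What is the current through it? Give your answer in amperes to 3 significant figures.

Rearranging the power relation for the two known quantities gives I = P / V.
I = 54.0 / 9.00 = 6.000 A

6.00 A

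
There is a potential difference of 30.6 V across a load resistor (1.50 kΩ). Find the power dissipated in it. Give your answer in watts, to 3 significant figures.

V and R are stated; P = V²/R avoids computing the current.
P = (30.6 V)² / 1500 Ω = 0.6242 W

0.624 W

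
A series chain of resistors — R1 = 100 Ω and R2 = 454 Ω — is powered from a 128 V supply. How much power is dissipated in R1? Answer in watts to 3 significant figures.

Series elements share the same current, so find I first, then use P = I²R.
R_total = 100 + 454 = 554.0 Ω
I = V / R_total = 128 / 554.0 = 0.2310 A
P_R1 = I² × R1 = (0.2310)² × 100 = 5.338 W

5.34 W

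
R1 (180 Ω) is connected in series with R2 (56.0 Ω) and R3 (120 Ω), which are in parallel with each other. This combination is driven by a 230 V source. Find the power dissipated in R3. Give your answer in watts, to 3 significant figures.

13.5 W

Collapse R2‖R3 to a single equivalent, reducing the network to two series elements.
R_p = (56.0×120)/(56.0+120) = 38.18 Ω
R_total = 180 + 38.18 = 218.2 Ω
I = V / R_total = 230 / 218.2 = 1.054 A
Voltage across the parallel pair: V_p = I × R_p = 1.054 × 38.18 = 40.25 V
R3 sees V_p directly, so P = V_p² / R3.
P_R3 = (40.25)² / 120 = 13.50 W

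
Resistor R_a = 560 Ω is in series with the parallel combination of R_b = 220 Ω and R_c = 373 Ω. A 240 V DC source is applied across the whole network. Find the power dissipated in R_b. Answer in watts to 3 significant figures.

10.3 W

Reduce the parallel pair to R_p first; the network is then a simple series string.
R_p = (220×373)/(220+373) = 138.4 Ω
R_total = 560 + 138.4 = 698.4 Ω
I = V / R_total = 240 / 698.4 = 0.3437 A
Voltage across the parallel pair: V_p = I × R_p = 0.3437 × 138.4 = 47.55 V
R_b is across V_p, so use P = V²/R for that branch.
P_R_b = (47.55)² / 220 = 10.28 W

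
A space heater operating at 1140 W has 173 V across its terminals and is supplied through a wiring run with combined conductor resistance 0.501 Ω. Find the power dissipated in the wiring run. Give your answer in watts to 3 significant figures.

Line loss is just I²R for the cable — we know both I and R_line directly.
I = P / V = 1140 / 173 = 6.590 A through the wiring run.
P_line = I² R_line = (6.590)² × 0.501 = 21.75 W

21.8 W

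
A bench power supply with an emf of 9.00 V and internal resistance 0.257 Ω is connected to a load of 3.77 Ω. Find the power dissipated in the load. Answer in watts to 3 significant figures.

With r and R in series, I = ε/(r+R); the load dissipates I²R.
I = ε / (r + R) = 9.00 / (0.257 + 3.77) = 2.235 A
P_load = I² R = (2.235)² × 3.77 = 18.83 W

18.8 W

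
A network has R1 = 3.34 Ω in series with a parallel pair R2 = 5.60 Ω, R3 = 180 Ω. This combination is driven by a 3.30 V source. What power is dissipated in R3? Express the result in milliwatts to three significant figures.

23.2 mW

Reduce the parallel pair to R_p first; the network is then a simple series string.
R_p = (5.60×180)/(5.60+180) = 5.431 Ω
R_total = 3.34 + 5.431 = 8.771 Ω
I = V / R_total = 3.30 / 8.771 = 0.3762 A
Voltage across the parallel pair: V_p = I × R_p = 0.3762 × 5.431 = 2.043 V
R3 sees V_p directly, so P = V_p² / R3.
P_R3 = (2.043)² / 180 = 0.02320 W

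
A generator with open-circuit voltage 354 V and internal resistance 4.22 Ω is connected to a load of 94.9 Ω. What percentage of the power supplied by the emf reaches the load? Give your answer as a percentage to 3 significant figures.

95.7 %

The source delivers εI, of which I²R reaches the load and I²r is lost; since I is common, η = R/(R+r).
η = R / (R + r) = 94.9 / (94.9 + 4.22) = 0.9574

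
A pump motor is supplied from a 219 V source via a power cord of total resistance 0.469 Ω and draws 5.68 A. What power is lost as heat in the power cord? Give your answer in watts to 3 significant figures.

The power cord and load are in series, so the same current flows in both; the loss is I²R_line.
The power cord carries the full 5.68 A.
P_line = I² R_line = (5.680)² × 0.469 = 15.13 W

15.1 W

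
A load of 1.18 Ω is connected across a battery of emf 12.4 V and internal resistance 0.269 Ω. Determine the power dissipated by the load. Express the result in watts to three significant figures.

86.4 W

With r and R in series, I = ε/(r+R); the load dissipates I²R.
I = ε / (r + R) = 12.4 / (0.269 + 1.18) = 8.558 A
P_load = I² R = (8.558)² × 1.18 = 86.41 W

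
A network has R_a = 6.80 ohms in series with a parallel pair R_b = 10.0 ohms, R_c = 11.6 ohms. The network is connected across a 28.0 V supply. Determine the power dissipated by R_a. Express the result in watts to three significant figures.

36.0 W

Collapse R_b‖R_c to a single equivalent, reducing the network to two series elements.
R_p = (10.0×11.6)/(10.0+11.6) = 5.370 Ω
R_total = 6.80 + 5.370 = 12.17 Ω
I = V / R_total = 28.0 / 12.17 = 2.301 A
All the current flows through R_a; use P = I²R.
P_R_a = (2.301)² × 6.80 = 35.99 W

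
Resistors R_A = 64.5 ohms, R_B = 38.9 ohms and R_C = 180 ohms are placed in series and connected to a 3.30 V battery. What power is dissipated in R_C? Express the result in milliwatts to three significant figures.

Every series element carries the same I. Get I from the total resistance, then P = I² × R_C.
R_total = 64.5 + 38.9 + 180 = 283.4 Ω
I = V / R_total = 3.30 / 283.4 = 0.01164 A
P_R_C = I² × R_C = (0.01164)² × 180 = 0.02441 W

24.4 mW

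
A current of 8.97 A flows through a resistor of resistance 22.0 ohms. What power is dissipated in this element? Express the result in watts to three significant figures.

1770 W

With I and R stated, P = I²R applies in one step.
P = (8.970 A)² × 22.0 Ω = 1770 W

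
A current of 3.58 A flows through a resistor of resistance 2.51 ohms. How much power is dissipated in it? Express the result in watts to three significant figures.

32.2 W

Knowing I and R, the power is just I²R — no need to find V first.
P = (3.580 A)² × 2.51 Ω = 32.17 W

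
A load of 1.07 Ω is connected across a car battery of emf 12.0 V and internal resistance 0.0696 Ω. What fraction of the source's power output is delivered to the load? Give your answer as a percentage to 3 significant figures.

The source delivers εI, of which I²R reaches the load and I²r is lost; since I is common, η = R/(R+r).
η = R / (R + r) = 1.07 / (1.07 + 0.0696) = 0.9389

93.9 %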